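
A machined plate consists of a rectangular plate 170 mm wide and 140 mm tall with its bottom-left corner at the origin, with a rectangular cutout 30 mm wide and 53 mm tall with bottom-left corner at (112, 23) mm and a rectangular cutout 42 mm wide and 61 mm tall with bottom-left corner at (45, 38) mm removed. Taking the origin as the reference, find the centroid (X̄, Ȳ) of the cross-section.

X̄ = 84.08 mm, Ȳ = 71.85 mm

Part | A | x̄ᵢ | ȳᵢ | A·x̄ᵢ | A·ȳᵢ
plate | 23800.00 | 85.00 | 70.00 | 2023000.00 | 1666000.00
hole 1 | -1590.00 | 127.00 | 49.50 | -201930.00 | -78705.00
hole 2 | -2562.00 | 66.00 | 68.50 | -169092.00 | -175497.00
Σ | 19648.00 |  |  | 1651978.00 | 1411798.00
X̄ = 1651978.00 / 19648.00 = 84.08 mm
Ȳ = 1411798.00 / 19648.00 = 71.85 mm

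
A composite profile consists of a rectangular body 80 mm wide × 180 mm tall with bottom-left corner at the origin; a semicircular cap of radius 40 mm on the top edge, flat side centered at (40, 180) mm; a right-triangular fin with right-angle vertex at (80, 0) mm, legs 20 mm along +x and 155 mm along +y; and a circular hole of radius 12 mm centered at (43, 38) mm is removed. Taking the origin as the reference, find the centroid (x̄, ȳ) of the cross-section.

rectangular body: A = 80 × 180 = 14400.00, centroid at (40.00, 90.00).
semicircular top: A = ½π·40² = 2513.27, centroid at (40.00, 196.98).
triangular fin: A = ½·20·155 = 1550.00, centroid at (86.67, 51.67).
hole: A = −π·12² = -452.39, centroid at (43.00, 38.00).
ΣA = 18010.88 mm², ΣAx̄ = 791411.56 mm³, ΣAȳ = 1853948.55 mm³.
x̄ = 791411.56/18010.88 = 43.94 mm; ȳ = 1853948.55/18010.88 = 102.93 mm.

x̄ = 43.94 mm, ȳ = 102.93 mm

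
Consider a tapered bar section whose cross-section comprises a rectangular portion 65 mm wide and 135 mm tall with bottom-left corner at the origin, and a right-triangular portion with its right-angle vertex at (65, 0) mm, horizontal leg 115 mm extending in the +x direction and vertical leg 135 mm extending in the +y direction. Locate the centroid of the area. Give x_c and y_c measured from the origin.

x_c = 65.75 mm, y_c = 56.94 mm

rectangular portion: A = 65 × 135 = 8775.00, centroid at (32.50, 67.50).
triangular portion: A = ½·115·135 = 7762.50, centroid at (103.33, 45.00).
ΣA = 16537.50 mm²
ΣAx_c = (8775.00)(32.50) + (7762.50)(103.33) = 1087312.50 mm³
ΣAy_c = (8775.00)(67.50) + (7762.50)(45.00) = 941625.00 mm³
x_c = 1087312.50 / 16537.50 = 65.75 mm
y_c = 941625.00 / 16537.50 = 56.94 mm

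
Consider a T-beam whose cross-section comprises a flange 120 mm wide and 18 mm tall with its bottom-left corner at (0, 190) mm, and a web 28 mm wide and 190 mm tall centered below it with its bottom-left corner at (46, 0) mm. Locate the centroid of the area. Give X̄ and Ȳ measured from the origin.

Part | A | x̄ᵢ | ȳᵢ | A·x̄ᵢ | A·ȳᵢ
web | 5320.00 | 60.00 | 95.00 | 319200.00 | 505400.00
flange | 2160.00 | 60.00 | 199.00 | 129600.00 | 429840.00
Σ | 7480.00 |  |  | 448800.00 | 935240.00
X̄ = 448800.00 / 7480.00 = 60.00 mm
Ȳ = 935240.00 / 7480.00 = 125.03 mm

X̄ = 60.00 mm, Ȳ = 125.03 mm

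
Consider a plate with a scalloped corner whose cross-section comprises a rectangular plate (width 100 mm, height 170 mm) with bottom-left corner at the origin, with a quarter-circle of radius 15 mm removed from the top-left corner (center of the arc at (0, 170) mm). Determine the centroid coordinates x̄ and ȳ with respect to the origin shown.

x̄ = 50.46 mm, ȳ = 84.17 mm

plate: A = 100 × 170 = 17000.00, centroid at (50.00, 85.00).
removed quarter-circle: A = −¼π·15² = -176.71, centroid at (6.37, 163.63).
ΣA = 16823.29 mm², ΣAx̄ = 848875.00 mm³, ΣAȳ = 1416083.52 mm³.
x̄ = 848875.00/16823.29 = 50.46 mm; ȳ = 1416083.52/16823.29 = 84.17 mm.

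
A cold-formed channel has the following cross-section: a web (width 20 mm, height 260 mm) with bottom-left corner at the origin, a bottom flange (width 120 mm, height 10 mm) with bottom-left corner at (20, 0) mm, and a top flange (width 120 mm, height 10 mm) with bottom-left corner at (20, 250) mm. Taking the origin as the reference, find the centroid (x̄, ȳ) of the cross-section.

x̄ = 32.11 mm, ȳ = 130.00 mm

web: A = 20 × 260 = 5200.00, centroid at (10.00, 130.00).
bottom flange: A = 120 × 10 = 1200.00, centroid at (80.00, 5.00).
top flange: A = 120 × 10 = 1200.00, centroid at (80.00, 255.00).
ΣA = 7600.00 mm²
ΣAx̄ = (5200.00)(10.00) + (1200.00)(80.00) + (1200.00)(80.00) = 244000.00 mm³
ΣAȳ = (5200.00)(130.00) + (1200.00)(5.00) + (1200.00)(255.00) = 988000.00 mm³
x̄ = 244000.00 / 7600.00 = 32.11 mm
ȳ = 988000.00 / 7600.00 = 130.00 mm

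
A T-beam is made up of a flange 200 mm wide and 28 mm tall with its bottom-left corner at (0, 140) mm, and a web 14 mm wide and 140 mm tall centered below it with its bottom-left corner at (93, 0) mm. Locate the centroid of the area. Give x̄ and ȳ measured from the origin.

web: A = 14 × 140 = 1960.00, centroid at (100.00, 70.00).
flange: A = 200 × 28 = 5600.00, centroid at (100.00, 154.00).
ΣA = 7560.00 mm²
ΣAx̄ = (1960.00)(100.00) + (5600.00)(100.00) = 756000.00 mm³
ΣAȳ = (1960.00)(70.00) + (5600.00)(154.00) = 999600.00 mm³
x̄ = 756000.00 / 7560.00 = 100.00 mm
ȳ = 999600.00 / 7560.00 = 132.22 mm

x̄ = 100.00 mm, ȳ = 132.22 mm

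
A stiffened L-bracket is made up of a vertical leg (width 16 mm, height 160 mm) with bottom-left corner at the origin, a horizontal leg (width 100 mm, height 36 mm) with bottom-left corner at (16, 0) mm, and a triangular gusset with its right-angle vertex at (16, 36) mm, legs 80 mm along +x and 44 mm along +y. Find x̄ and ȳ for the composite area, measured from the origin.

x̄ = 42.07 mm, ȳ = 45.30 mm

vertical leg: A = 16 × 160 = 2560.00, centroid at (8.00, 80.00).
horizontal leg: A = 100 × 36 = 3600.00, centroid at (66.00, 18.00).
gusset: A = ½·80·44 = 1760.00, centroid at (42.67, 50.67).
ΣA = 7920.00 mm², ΣAx̄ = 333173.33 mm³, ΣAȳ = 358773.33 mm³.
x̄ = 333173.33/7920.00 = 42.07 mm; ȳ = 358773.33/7920.00 = 45.30 mm.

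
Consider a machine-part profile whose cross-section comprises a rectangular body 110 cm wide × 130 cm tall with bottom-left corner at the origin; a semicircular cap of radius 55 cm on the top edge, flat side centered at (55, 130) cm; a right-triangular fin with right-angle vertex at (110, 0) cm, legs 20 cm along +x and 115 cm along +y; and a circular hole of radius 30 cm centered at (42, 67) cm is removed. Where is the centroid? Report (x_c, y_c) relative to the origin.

rectangular body: A = 110 × 130 = 14300.00, centroid at (55.00, 65.00).
semicircular top: A = ½π·55² = 4751.66, centroid at (55.00, 153.34).
triangular fin: A = ½·20·115 = 1150.00, centroid at (116.67, 38.33).
hole: A = −π·30² = -2827.43, centroid at (42.00, 67.00).
ΣA = 17374.23 cm²
ΣAx_c = (14300.00)(55.00) + (4751.66)(55.00) + (1150.00)(116.67) + (-2827.43)(42.00) = 1063255.70 cm³
ΣAy_c = (14300.00)(65.00) + (4751.66)(153.34) + (1150.00)(38.33) + (-2827.43)(67.00) = 1512777.62 cm³
x_c = 1063255.70 / 17374.23 = 61.20 cm
y_c = 1512777.62 / 17374.23 = 87.07 cm

x_c = 61.20 cm, y_c = 87.07 cm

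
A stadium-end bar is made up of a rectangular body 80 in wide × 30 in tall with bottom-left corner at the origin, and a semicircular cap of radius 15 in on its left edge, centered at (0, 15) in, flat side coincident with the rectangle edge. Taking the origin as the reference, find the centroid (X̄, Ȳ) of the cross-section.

X̄ = 34.05 in, Ȳ = 15.00 in

Part | A | x̄ᵢ | ȳᵢ | A·x̄ᵢ | A·ȳᵢ
rectangular body | 2400.00 | 40.00 | 15.00 | 96000.00 | 36000.00
semicircular end | 353.43 | -6.37 | 15.00 | -2250.00 | 5301.44
Σ | 2753.43 |  |  | 93750.00 | 41301.44
X̄ = 93750.00 / 2753.43 = 34.05 in
Ȳ = 41301.44 / 2753.43 = 15.00 in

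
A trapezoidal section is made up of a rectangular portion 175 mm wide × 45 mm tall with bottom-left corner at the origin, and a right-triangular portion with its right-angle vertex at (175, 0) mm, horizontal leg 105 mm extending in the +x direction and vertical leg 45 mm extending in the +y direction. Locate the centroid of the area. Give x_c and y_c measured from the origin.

Part | A | x̄ᵢ | ȳᵢ | A·x̄ᵢ | A·ȳᵢ
rectangular portion | 7875.00 | 87.50 | 22.50 | 689062.50 | 177187.50
triangular portion | 2362.50 | 210.00 | 15.00 | 496125.00 | 35437.50
Σ | 10237.50 |  |  | 1185187.50 | 212625.00
x_c = 1185187.50 / 10237.50 = 115.77 mm
y_c = 212625.00 / 10237.50 = 20.77 mm

x_c = 115.77 mm, y_c = 20.77 mm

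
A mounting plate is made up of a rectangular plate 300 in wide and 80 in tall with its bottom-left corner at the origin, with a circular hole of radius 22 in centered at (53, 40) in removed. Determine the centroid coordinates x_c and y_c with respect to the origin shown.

Part | A | x̄ᵢ | ȳᵢ | A·x̄ᵢ | A·ȳᵢ
plate | 24000.00 | 150.00 | 40.00 | 3600000.00 | 960000.00
hole | -1520.53 | 53.00 | 40.00 | -80588.13 | -60821.23
Σ | 22479.47 |  |  | 3519411.87 | 899178.77
x_c = 3519411.87 / 22479.47 = 156.56 in
y_c = 899178.77 / 22479.47 = 40.00 in

x_c = 156.56 in, y_c = 40.00 in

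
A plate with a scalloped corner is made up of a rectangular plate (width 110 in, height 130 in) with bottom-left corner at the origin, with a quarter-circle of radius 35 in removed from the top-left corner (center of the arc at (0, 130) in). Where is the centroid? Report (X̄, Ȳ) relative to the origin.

plate: A = 110 × 130 = 14300.00, centroid at (55.00, 65.00).
removed quarter-circle: A = −¼π·35² = -962.11, centroid at (14.85, 115.15).
ΣA = 13337.89 in²
ΣAX̄ = (14300.00)(55.00) + (-962.11)(14.85) = 772208.33 in³
ΣAȲ = (14300.00)(65.00) + (-962.11)(115.15) = 818717.01 in³
X̄ = 772208.33 / 13337.89 = 57.90 in
Ȳ = 818717.01 / 13337.89 = 61.38 in

X̄ = 57.90 in, Ȳ = 61.38 in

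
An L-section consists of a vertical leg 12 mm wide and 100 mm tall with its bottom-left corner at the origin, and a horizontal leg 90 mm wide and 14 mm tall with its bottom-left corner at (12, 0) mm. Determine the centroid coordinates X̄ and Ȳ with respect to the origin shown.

X̄ = 32.12 mm, Ȳ = 27.98 mm

vertical leg: A = 12 × 100 = 1200.00, centroid at (6.00, 50.00).
horizontal leg: A = 90 × 14 = 1260.00, centroid at (57.00, 7.00).
ΣA = 2460.00 mm², ΣAX̄ = 79020.00 mm³, ΣAȲ = 68820.00 mm³.
X̄ = 79020.00/2460.00 = 32.12 mm; Ȳ = 68820.00/2460.00 = 27.98 mm.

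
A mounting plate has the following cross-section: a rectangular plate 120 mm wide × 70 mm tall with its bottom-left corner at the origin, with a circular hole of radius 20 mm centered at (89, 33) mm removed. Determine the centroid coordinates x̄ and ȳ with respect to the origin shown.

plate: A = 120 × 70 = 8400.00, centroid at (60.00, 35.00).
hole: A = −π·20² = -1256.64, centroid at (89.00, 33.00).
ΣA = 7143.36 mm², ΣAx̄ = 392159.30 mm³, ΣAȳ = 252530.98 mm³.
x̄ = 392159.30/7143.36 = 54.90 mm; ȳ = 252530.98/7143.36 = 35.35 mm.

x̄ = 54.90 mm, ȳ = 35.35 mm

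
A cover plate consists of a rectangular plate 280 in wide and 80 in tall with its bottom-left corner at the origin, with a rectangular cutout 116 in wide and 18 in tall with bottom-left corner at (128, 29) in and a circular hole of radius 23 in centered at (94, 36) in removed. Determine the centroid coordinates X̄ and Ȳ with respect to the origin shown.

X̄ = 138.95 in, Ȳ = 40.58 in

plate: A = 280 × 80 = 22400.00, centroid at (140.00, 40.00).
hole 1: A = −(116 × 18) = -2088.00, centroid at (186.00, 38.00).
hole 2: A = −π·23² = -1661.90, centroid at (94.00, 36.00).
ΣA = 18650.10 in²
ΣAX̄ = (22400.00)(140.00) + (-2088.00)(186.00) + (-1661.90)(94.00) = 2591413.16 in³
ΣAȲ = (22400.00)(40.00) + (-2088.00)(38.00) + (-1661.90)(36.00) = 756827.51 in³
X̄ = 2591413.16 / 18650.10 = 138.95 in
Ȳ = 756827.51 / 18650.10 = 40.58 in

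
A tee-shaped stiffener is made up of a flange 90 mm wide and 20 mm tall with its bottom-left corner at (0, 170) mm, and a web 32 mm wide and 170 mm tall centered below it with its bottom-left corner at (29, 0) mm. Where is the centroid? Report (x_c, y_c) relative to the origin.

web: A = 32 × 170 = 5440.00, centroid at (45.00, 85.00).
flange: A = 90 × 20 = 1800.00, centroid at (45.00, 180.00).
ΣA = 7240.00 mm²
ΣAx_c = (5440.00)(45.00) + (1800.00)(45.00) = 325800.00 mm³
ΣAy_c = (5440.00)(85.00) + (1800.00)(180.00) = 786400.00 mm³
x_c = 325800.00 / 7240.00 = 45.00 mm
y_c = 786400.00 / 7240.00 = 108.62 mm

x_c = 45.00 mm, y_c = 108.62 mm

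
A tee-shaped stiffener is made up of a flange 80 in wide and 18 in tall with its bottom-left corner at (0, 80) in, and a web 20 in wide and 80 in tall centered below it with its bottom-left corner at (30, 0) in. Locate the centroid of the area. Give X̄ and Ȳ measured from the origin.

web: A = 20 × 80 = 1600.00, centroid at (40.00, 40.00).
flange: A = 80 × 18 = 1440.00, centroid at (40.00, 89.00).
ΣA = 3040.00 in²
ΣAX̄ = (1600.00)(40.00) + (1440.00)(40.00) = 121600.00 in³
ΣAȲ = (1600.00)(40.00) + (1440.00)(89.00) = 192160.00 in³
X̄ = 121600.00 / 3040.00 = 40.00 in
Ȳ = 192160.00 / 3040.00 = 63.21 in

X̄ = 40.00 in, Ȳ = 63.21 in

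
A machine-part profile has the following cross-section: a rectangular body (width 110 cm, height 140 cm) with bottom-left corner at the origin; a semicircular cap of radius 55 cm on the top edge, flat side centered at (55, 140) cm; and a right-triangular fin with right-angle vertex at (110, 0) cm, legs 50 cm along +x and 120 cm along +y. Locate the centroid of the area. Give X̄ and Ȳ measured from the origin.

rectangular body: A = 110 × 140 = 15400.00, centroid at (55.00, 70.00).
semicircular top: A = ½π·55² = 4751.66, centroid at (55.00, 163.34).
triangular fin: A = ½·50·120 = 3000.00, centroid at (126.67, 40.00).
ΣA = 23151.66 cm²
ΣAX̄ = (15400.00)(55.00) + (4751.66)(55.00) + (3000.00)(126.67) = 1488341.24 cm³
ΣAȲ = (15400.00)(70.00) + (4751.66)(163.34) + (3000.00)(40.00) = 1974148.91 cm³
X̄ = 1488341.24 / 23151.66 = 64.29 cm
Ȳ = 1974148.91 / 23151.66 = 85.27 cm

X̄ = 64.29 cm, Ȳ = 85.27 cm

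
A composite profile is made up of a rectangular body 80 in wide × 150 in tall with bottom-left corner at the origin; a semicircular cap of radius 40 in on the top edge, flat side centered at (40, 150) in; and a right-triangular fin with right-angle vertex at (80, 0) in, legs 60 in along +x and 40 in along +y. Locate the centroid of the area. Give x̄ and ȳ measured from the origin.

x̄ = 44.58 in, ȳ = 85.00 in

rectangular body: A = 80 × 150 = 12000.00, centroid at (40.00, 75.00).
semicircular top: A = ½π·40² = 2513.27, centroid at (40.00, 166.98).
triangular fin: A = ½·60·40 = 1200.00, centroid at (100.00, 13.33).
ΣA = 15713.27 in²
ΣAx̄ = (12000.00)(40.00) + (2513.27)(40.00) + (1200.00)(100.00) = 700530.96 in³
ΣAȳ = (12000.00)(75.00) + (2513.27)(166.98) + (1200.00)(13.33) = 1335657.79 in³
x̄ = 700530.96 / 15713.27 = 44.58 in
ȳ = 1335657.79 / 15713.27 = 85.00 in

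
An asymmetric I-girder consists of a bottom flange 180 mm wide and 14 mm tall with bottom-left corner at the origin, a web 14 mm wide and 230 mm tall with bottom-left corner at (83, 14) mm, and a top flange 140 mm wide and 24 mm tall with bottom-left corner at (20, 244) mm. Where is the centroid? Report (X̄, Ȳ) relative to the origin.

bottom flange: A = 180 × 14 = 2520.00, centroid at (90.00, 7.00).
web: A = 14 × 230 = 3220.00, centroid at (90.00, 129.00).
top flange: A = 140 × 24 = 3360.00, centroid at (90.00, 256.00).
ΣA = 9100.00 mm², ΣAX̄ = 819000.00 mm³, ΣAȲ = 1293180.00 mm³.
X̄ = 819000.00/9100.00 = 90.00 mm; Ȳ = 1293180.00/9100.00 = 142.11 mm.

X̄ = 90.00 mm, Ȳ = 142.11 mm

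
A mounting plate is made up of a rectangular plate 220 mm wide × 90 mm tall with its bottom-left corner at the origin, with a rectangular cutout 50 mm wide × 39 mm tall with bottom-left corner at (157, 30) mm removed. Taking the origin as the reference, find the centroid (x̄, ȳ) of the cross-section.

plate: A = 220 × 90 = 19800.00, centroid at (110.00, 45.00).
hole: A = −(50 × 39) = -1950.00, centroid at (182.00, 49.50).
ΣA = 17850.00 mm², ΣAx̄ = 1823100.00 mm³, ΣAȳ = 794475.00 mm³.
x̄ = 1823100.00/17850.00 = 102.13 mm; ȳ = 794475.00/17850.00 = 44.51 mm.

x̄ = 102.13 mm, ȳ = 44.51 mm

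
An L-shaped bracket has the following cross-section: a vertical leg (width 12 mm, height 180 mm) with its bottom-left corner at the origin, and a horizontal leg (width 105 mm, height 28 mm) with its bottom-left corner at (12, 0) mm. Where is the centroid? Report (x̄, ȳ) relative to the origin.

x̄ = 39.72 mm, ȳ = 46.19 mm

vertical leg: A = 12 × 180 = 2160.00, centroid at (6.00, 90.00).
horizontal leg: A = 105 × 28 = 2940.00, centroid at (64.50, 14.00).
ΣA = 5100.00 mm²
ΣAx̄ = (2160.00)(6.00) + (2940.00)(64.50) = 202590.00 mm³
ΣAȳ = (2160.00)(90.00) + (2940.00)(14.00) = 235560.00 mm³
x̄ = 202590.00 / 5100.00 = 39.72 mm
ȳ = 235560.00 / 5100.00 = 46.19 mm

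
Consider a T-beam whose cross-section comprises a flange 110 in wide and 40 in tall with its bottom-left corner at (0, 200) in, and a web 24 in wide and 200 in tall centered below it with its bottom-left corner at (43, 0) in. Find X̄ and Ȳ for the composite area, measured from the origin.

X̄ = 55.00 in, Ȳ = 157.39 in

Part | A | x̄ᵢ | ȳᵢ | A·x̄ᵢ | A·ȳᵢ
web | 4800.00 | 55.00 | 100.00 | 264000.00 | 480000.00
flange | 4400.00 | 55.00 | 220.00 | 242000.00 | 968000.00
Σ | 9200.00 |  |  | 506000.00 | 1448000.00
X̄ = 506000.00 / 9200.00 = 55.00 in
Ȳ = 1448000.00 / 9200.00 = 157.39 in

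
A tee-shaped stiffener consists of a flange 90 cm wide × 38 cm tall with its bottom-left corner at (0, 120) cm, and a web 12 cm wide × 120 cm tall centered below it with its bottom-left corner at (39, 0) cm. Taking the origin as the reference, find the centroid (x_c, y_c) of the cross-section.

Part | A | x̄ᵢ | ȳᵢ | A·x̄ᵢ | A·ȳᵢ
web | 1440.00 | 45.00 | 60.00 | 64800.00 | 86400.00
flange | 3420.00 | 45.00 | 139.00 | 153900.00 | 475380.00
Σ | 4860.00 |  |  | 218700.00 | 561780.00
x_c = 218700.00 / 4860.00 = 45.00 cm
y_c = 561780.00 / 4860.00 = 115.59 cm

x_c = 45.00 cm, y_c = 115.59 cm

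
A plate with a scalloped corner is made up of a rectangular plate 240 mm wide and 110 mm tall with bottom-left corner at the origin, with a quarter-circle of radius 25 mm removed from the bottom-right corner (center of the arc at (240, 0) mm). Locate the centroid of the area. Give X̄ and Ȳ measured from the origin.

X̄ = 117.93 mm, Ȳ = 55.84 mm

Part | A | x̄ᵢ | ȳᵢ | A·x̄ᵢ | A·ȳᵢ
plate | 26400.00 | 120.00 | 55.00 | 3168000.00 | 1452000.00
removed quarter-circle | -490.87 | 229.39 | 10.61 | -112601.39 | -5208.33
Σ | 25909.13 |  |  | 3055398.61 | 1446791.67
X̄ = 3055398.61 / 25909.13 = 117.93 mm
Ȳ = 1446791.67 / 25909.13 = 55.84 mm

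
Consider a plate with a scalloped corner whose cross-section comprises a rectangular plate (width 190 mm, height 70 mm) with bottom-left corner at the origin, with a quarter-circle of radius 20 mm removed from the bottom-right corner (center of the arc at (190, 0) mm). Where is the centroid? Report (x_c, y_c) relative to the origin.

plate: A = 190 × 70 = 13300.00, centroid at (95.00, 35.00).
removed quarter-circle: A = −¼π·20² = -314.16, centroid at (181.51, 8.49).
ΣA = 12985.84 mm²
ΣAx_c = (13300.00)(95.00) + (-314.16)(181.51) = 1206476.41 mm³
ΣAy_c = (13300.00)(35.00) + (-314.16)(8.49) = 462833.33 mm³
x_c = 1206476.41 / 12985.84 = 92.91 mm
y_c = 462833.33 / 12985.84 = 35.64 mm

x_c = 92.91 mm, y_c = 35.64 mm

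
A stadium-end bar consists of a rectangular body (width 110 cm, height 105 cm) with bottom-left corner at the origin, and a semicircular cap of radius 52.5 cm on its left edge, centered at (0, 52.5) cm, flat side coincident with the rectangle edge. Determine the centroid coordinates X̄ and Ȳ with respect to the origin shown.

X̄ = 33.93 cm, Ȳ = 52.50 cm

Part | A | x̄ᵢ | ȳᵢ | A·x̄ᵢ | A·ȳᵢ
rectangular body | 11550.00 | 55.00 | 52.50 | 635250.00 | 606375.00
semicircular end | 4329.51 | -22.28 | 52.50 | -96468.75 | 227299.14
Σ | 15879.51 |  |  | 538781.25 | 833674.14
X̄ = 538781.25 / 15879.51 = 33.93 cm
Ȳ = 833674.14 / 15879.51 = 52.50 cm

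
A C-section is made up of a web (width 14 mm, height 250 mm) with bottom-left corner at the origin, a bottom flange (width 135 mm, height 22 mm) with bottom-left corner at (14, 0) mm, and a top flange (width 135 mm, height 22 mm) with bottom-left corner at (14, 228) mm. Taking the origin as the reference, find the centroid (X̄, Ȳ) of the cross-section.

X̄ = 53.88 mm, Ȳ = 125.00 mm

Part | A | x̄ᵢ | ȳᵢ | A·x̄ᵢ | A·ȳᵢ
web | 3500.00 | 7.00 | 125.00 | 24500.00 | 437500.00
bottom flange | 2970.00 | 81.50 | 11.00 | 242055.00 | 32670.00
top flange | 2970.00 | 81.50 | 239.00 | 242055.00 | 709830.00
Σ | 9440.00 |  |  | 508610.00 | 1180000.00
X̄ = 508610.00 / 9440.00 = 53.88 mm
Ȳ = 1180000.00 / 9440.00 = 125.00 mm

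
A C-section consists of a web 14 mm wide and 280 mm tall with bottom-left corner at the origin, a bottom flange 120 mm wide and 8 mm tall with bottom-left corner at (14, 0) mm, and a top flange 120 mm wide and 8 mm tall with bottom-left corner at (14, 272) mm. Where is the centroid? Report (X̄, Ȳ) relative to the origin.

X̄ = 29.03 mm, Ȳ = 140.00 mm

Part | A | x̄ᵢ | ȳᵢ | A·x̄ᵢ | A·ȳᵢ
web | 3920.00 | 7.00 | 140.00 | 27440.00 | 548800.00
bottom flange | 960.00 | 74.00 | 4.00 | 71040.00 | 3840.00
top flange | 960.00 | 74.00 | 276.00 | 71040.00 | 264960.00
Σ | 5840.00 |  |  | 169520.00 | 817600.00
X̄ = 169520.00 / 5840.00 = 29.03 mm
Ȳ = 817600.00 / 5840.00 = 140.00 mm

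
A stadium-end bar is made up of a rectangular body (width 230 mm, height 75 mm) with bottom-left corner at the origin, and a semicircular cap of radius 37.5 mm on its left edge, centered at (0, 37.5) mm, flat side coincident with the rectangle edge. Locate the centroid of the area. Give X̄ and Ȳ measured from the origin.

rectangular body: A = 230 × 75 = 17250.00, centroid at (115.00, 37.50).
semicircular end: A = ½π·37.5² = 2208.93, centroid at (-15.92, 37.50).
ΣA = 19458.93 mm², ΣAX̄ = 1948593.75 mm³, ΣAȲ = 729709.96 mm³.
X̄ = 1948593.75/19458.93 = 100.14 mm; Ȳ = 729709.96/19458.93 = 37.50 mm.

X̄ = 100.14 mm, Ȳ = 37.50 mm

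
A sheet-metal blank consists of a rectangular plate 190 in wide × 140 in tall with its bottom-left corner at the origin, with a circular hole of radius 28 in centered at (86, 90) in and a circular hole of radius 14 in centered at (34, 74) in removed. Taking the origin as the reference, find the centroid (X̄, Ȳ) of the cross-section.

X̄ = 97.54 in, Ȳ = 67.80 in

plate: A = 190 × 140 = 26600.00, centroid at (95.00, 70.00).
hole 1: A = −π·28² = -2463.01, centroid at (86.00, 90.00).
hole 2: A = −π·14² = -615.75, centroid at (34.00, 74.00).
ΣA = 23521.24 in²
ΣAX̄ = (26600.00)(95.00) + (-2463.01)(86.00) + (-615.75)(34.00) = 2294245.68 in³
ΣAȲ = (26600.00)(70.00) + (-2463.01)(90.00) + (-615.75)(74.00) = 1594763.56 in³
X̄ = 2294245.68 / 23521.24 = 97.54 in
Ȳ = 1594763.56 / 23521.24 = 67.80 in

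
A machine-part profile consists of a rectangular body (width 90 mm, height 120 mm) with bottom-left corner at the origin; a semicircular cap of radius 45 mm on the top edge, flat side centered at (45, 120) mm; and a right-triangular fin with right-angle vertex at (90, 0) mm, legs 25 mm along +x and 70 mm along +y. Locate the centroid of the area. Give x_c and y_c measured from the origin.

x_c = 48.14 mm, y_c = 74.78 mm

rectangular body: A = 90 × 120 = 10800.00, centroid at (45.00, 60.00).
semicircular top: A = ½π·45² = 3180.86, centroid at (45.00, 139.10).
triangular fin: A = ½·25·70 = 875.00, centroid at (98.33, 23.33).
ΣA = 14855.86 mm², ΣAx_c = 715180.48 mm³, ΣAy_c = 1110870.17 mm³.
x_c = 715180.48/14855.86 = 48.14 mm; y_c = 1110870.17/14855.86 = 74.78 mm.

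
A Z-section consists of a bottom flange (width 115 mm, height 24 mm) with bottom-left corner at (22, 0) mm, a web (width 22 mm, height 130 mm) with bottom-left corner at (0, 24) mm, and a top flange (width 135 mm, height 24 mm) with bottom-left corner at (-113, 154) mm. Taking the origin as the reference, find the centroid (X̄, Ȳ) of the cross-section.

X̄ = 11.68 mm, Ȳ = 93.17 mm

Part | A | x̄ᵢ | ȳᵢ | A·x̄ᵢ | A·ȳᵢ
bottom flange | 2760.00 | 79.50 | 12.00 | 219420.00 | 33120.00
web | 2860.00 | 11.00 | 89.00 | 31460.00 | 254540.00
top flange | 3240.00 | -45.50 | 166.00 | -147420.00 | 537840.00
Σ | 8860.00 |  |  | 103460.00 | 825500.00
X̄ = 103460.00 / 8860.00 = 11.68 mm
Ȳ = 825500.00 / 8860.00 = 93.17 mm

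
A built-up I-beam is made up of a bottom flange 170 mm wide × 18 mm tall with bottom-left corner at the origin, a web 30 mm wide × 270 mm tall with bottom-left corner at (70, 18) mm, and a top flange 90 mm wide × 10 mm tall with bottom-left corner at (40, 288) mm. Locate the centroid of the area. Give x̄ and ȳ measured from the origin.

bottom flange: A = 170 × 18 = 3060.00, centroid at (85.00, 9.00).
web: A = 30 × 270 = 8100.00, centroid at (85.00, 153.00).
top flange: A = 90 × 10 = 900.00, centroid at (85.00, 293.00).
ΣA = 12060.00 mm², ΣAx̄ = 1025100.00 mm³, ΣAȳ = 1530540.00 mm³.
x̄ = 1025100.00/12060.00 = 85.00 mm; ȳ = 1530540.00/12060.00 = 126.91 mm.

x̄ = 85.00 mm, ȳ = 126.91 mm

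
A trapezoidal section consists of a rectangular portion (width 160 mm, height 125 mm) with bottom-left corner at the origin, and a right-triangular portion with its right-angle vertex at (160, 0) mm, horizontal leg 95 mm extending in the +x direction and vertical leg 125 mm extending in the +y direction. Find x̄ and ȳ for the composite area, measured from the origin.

rectangular portion: A = 160 × 125 = 20000.00, centroid at (80.00, 62.50).
triangular portion: A = ½·95·125 = 5937.50, centroid at (191.67, 41.67).
ΣA = 25937.50 mm², ΣAx̄ = 2738020.83 mm³, ΣAȳ = 1497395.83 mm³.
x̄ = 2738020.83/25937.50 = 105.56 mm; ȳ = 1497395.83/25937.50 = 57.73 mm.

x̄ = 105.56 mm, ȳ = 57.73 mm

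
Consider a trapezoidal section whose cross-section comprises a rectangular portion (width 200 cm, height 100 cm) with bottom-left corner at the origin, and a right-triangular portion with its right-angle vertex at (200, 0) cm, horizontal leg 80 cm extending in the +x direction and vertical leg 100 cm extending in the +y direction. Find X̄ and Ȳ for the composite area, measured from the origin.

X̄ = 121.11 cm, Ȳ = 47.22 cm

rectangular portion: A = 200 × 100 = 20000.00, centroid at (100.00, 50.00).
triangular portion: A = ½·80·100 = 4000.00, centroid at (226.67, 33.33).
ΣA = 24000.00 cm², ΣAX̄ = 2906666.67 cm³, ΣAȲ = 1133333.33 cm³.
X̄ = 2906666.67/24000.00 = 121.11 cm; Ȳ = 1133333.33/24000.00 = 47.22 cm.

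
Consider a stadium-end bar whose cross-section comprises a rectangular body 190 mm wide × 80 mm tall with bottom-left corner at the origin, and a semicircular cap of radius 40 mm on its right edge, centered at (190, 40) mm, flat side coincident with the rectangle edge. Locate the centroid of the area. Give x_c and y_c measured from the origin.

x_c = 110.89 mm, y_c = 40.00 mm

Part | A | x̄ᵢ | ȳᵢ | A·x̄ᵢ | A·ȳᵢ
rectangular body | 15200.00 | 95.00 | 40.00 | 1444000.00 | 608000.00
semicircular end | 2513.27 | 206.98 | 40.00 | 520188.75 | 100530.96
Σ | 17713.27 |  |  | 1964188.75 | 708530.96
x_c = 1964188.75 / 17713.27 = 110.89 mm
y_c = 708530.96 / 17713.27 = 40.00 mm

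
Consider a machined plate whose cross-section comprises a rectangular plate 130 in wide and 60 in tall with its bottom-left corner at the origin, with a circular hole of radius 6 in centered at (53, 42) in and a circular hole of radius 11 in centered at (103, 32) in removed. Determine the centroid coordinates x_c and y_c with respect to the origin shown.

x_c = 63.21 in, y_c = 29.71 in

Part | A | x̄ᵢ | ȳᵢ | A·x̄ᵢ | A·ȳᵢ
plate | 7800.00 | 65.00 | 30.00 | 507000.00 | 234000.00
hole 1 | -113.10 | 53.00 | 42.00 | -5994.16 | -4750.09
hole 2 | -380.13 | 103.00 | 32.00 | -39153.67 | -12164.25
Σ | 7306.77 |  |  | 461852.17 | 217085.67
x_c = 461852.17 / 7306.77 = 63.21 in
y_c = 217085.67 / 7306.77 = 29.71 in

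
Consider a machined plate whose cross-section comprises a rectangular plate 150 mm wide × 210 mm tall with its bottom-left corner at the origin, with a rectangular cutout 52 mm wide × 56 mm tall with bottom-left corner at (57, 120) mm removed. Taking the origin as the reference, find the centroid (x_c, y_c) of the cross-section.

x_c = 74.19 mm, y_c = 100.62 mm

plate: A = 150 × 210 = 31500.00, centroid at (75.00, 105.00).
hole: A = −(52 × 56) = -2912.00, centroid at (83.00, 148.00).
ΣA = 28588.00 mm², ΣAx_c = 2120804.00 mm³, ΣAy_c = 2876524.00 mm³.
x_c = 2120804.00/28588.00 = 74.19 mm; y_c = 2876524.00/28588.00 = 100.62 mm.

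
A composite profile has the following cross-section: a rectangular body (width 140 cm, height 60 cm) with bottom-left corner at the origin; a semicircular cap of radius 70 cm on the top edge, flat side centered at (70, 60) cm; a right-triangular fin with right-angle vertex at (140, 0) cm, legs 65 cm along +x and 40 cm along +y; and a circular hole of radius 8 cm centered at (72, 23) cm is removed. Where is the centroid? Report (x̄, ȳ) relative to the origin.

x̄ = 76.91 cm, ȳ = 55.55 cm

rectangular body: A = 140 × 60 = 8400.00, centroid at (70.00, 30.00).
semicircular top: A = ½π·70² = 7696.90, centroid at (70.00, 89.71).
triangular fin: A = ½·65·40 = 1300.00, centroid at (161.67, 13.33).
hole: A = −π·8² = -201.06, centroid at (72.00, 23.00).
ΣA = 17195.84 cm², ΣAx̄ = 1322473.35 cm³, ΣAȳ = 955189.70 cm³.
x̄ = 1322473.35/17195.84 = 76.91 cm; ȳ = 955189.70/17195.84 = 55.55 cm.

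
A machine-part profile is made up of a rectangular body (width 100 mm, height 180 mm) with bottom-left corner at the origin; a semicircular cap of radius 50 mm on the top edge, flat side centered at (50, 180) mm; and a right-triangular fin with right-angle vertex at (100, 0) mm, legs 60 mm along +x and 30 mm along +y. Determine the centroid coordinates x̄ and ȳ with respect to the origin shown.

Part | A | x̄ᵢ | ȳᵢ | A·x̄ᵢ | A·ȳᵢ
rectangular body | 18000.00 | 50.00 | 90.00 | 900000.00 | 1620000.00
semicircular top | 3926.99 | 50.00 | 201.22 | 196349.54 | 790191.68
triangular fin | 900.00 | 120.00 | 10.00 | 108000.00 | 9000.00
Σ | 22826.99 |  |  | 1204349.54 | 2419191.68
x̄ = 1204349.54 / 22826.99 = 52.76 mm
ȳ = 2419191.68 / 22826.99 = 105.98 mm

x̄ = 52.76 mm, ȳ = 105.98 mm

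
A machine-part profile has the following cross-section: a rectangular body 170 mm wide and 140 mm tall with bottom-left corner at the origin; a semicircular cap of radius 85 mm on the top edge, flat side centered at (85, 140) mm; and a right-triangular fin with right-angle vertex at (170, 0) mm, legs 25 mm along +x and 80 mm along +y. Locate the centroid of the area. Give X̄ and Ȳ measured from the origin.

Part | A | x̄ᵢ | ȳᵢ | A·x̄ᵢ | A·ȳᵢ
rectangular body | 23800.00 | 85.00 | 70.00 | 2023000.00 | 1666000.00
semicircular top | 11349.00 | 85.00 | 176.08 | 964665.29 | 1998277.15
triangular fin | 1000.00 | 178.33 | 26.67 | 178333.33 | 26666.67
Σ | 36149.00 |  |  | 3165998.63 | 3690943.82
X̄ = 3165998.63 / 36149.00 = 87.58 mm
Ȳ = 3690943.82 / 36149.00 = 102.10 mm

X̄ = 87.58 mm, Ȳ = 102.10 mm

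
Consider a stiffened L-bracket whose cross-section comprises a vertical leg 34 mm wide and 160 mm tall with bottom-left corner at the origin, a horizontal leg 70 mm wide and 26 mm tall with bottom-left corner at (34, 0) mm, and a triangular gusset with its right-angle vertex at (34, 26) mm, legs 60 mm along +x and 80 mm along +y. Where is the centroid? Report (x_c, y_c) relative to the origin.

vertical leg: A = 34 × 160 = 5440.00, centroid at (17.00, 80.00).
horizontal leg: A = 70 × 26 = 1820.00, centroid at (69.00, 13.00).
gusset: A = ½·60·80 = 2400.00, centroid at (54.00, 52.67).
ΣA = 9660.00 mm², ΣAx_c = 347660.00 mm³, ΣAy_c = 585260.00 mm³.
x_c = 347660.00/9660.00 = 35.99 mm; y_c = 585260.00/9660.00 = 60.59 mm.

x_c = 35.99 mm, y_c = 60.59 mm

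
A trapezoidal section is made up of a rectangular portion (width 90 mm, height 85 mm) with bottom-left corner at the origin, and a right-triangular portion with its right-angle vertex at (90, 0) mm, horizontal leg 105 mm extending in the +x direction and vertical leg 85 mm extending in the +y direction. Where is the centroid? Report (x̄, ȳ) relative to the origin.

x̄ = 74.47 mm, ȳ = 37.28 mm

rectangular portion: A = 90 × 85 = 7650.00, centroid at (45.00, 42.50).
triangular portion: A = ½·105·85 = 4462.50, centroid at (125.00, 28.33).
ΣA = 12112.50 mm², ΣAx̄ = 902062.50 mm³, ΣAȳ = 451562.50 mm³.
x̄ = 902062.50/12112.50 = 74.47 mm; ȳ = 451562.50/12112.50 = 37.28 mm.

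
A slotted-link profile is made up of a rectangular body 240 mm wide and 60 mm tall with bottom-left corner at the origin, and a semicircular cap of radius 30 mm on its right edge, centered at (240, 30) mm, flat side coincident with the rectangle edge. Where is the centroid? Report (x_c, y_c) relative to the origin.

x_c = 131.87 mm, y_c = 30.00 mm

Part | A | x̄ᵢ | ȳᵢ | A·x̄ᵢ | A·ȳᵢ
rectangular body | 14400.00 | 120.00 | 30.00 | 1728000.00 | 432000.00
semicircular end | 1413.72 | 252.73 | 30.00 | 357292.01 | 42411.50
Σ | 15813.72 |  |  | 2085292.01 | 474411.50
x_c = 2085292.01 / 15813.72 = 131.87 mm
y_c = 474411.50 / 15813.72 = 30.00 mm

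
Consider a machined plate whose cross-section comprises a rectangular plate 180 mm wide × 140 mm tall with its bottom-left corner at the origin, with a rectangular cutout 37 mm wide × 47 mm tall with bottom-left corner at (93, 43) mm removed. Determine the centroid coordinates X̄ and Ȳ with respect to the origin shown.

X̄ = 88.41 mm, Ȳ = 70.26 mm

plate: A = 180 × 140 = 25200.00, centroid at (90.00, 70.00).
hole: A = −(37 × 47) = -1739.00, centroid at (111.50, 66.50).
ΣA = 23461.00 mm²
ΣAX̄ = (25200.00)(90.00) + (-1739.00)(111.50) = 2074101.50 mm³
ΣAȲ = (25200.00)(70.00) + (-1739.00)(66.50) = 1648356.50 mm³
X̄ = 2074101.50 / 23461.00 = 88.41 mm
Ȳ = 1648356.50 / 23461.00 = 70.26 mm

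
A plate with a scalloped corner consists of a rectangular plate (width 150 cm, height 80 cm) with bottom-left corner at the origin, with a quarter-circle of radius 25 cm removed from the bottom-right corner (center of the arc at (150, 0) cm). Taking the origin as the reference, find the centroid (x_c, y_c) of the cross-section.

x_c = 72.25 cm, y_c = 41.25 cm

plate: A = 150 × 80 = 12000.00, centroid at (75.00, 40.00).
removed quarter-circle: A = −¼π·25² = -490.87, centroid at (139.39, 10.61).
ΣA = 11509.13 cm², ΣAx_c = 831577.26 cm³, ΣAy_c = 474791.67 cm³.
x_c = 831577.26/11509.13 = 72.25 cm; y_c = 474791.67/11509.13 = 41.25 cm.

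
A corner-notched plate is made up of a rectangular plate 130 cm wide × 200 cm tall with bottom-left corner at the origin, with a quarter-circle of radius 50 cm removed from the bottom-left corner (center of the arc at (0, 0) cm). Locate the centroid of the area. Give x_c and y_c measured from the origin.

x_c = 68.58 cm, y_c = 106.44 cm

plate: A = 130 × 200 = 26000.00, centroid at (65.00, 100.00).
removed quarter-circle: A = −¼π·50² = -1963.50, centroid at (21.22, 21.22).
ΣA = 24036.50 cm²
ΣAx_c = (26000.00)(65.00) + (-1963.50)(21.22) = 1648333.33 cm³
ΣAy_c = (26000.00)(100.00) + (-1963.50)(21.22) = 2558333.33 cm³
x_c = 1648333.33 / 24036.50 = 68.58 cm
y_c = 2558333.33 / 24036.50 = 106.44 cm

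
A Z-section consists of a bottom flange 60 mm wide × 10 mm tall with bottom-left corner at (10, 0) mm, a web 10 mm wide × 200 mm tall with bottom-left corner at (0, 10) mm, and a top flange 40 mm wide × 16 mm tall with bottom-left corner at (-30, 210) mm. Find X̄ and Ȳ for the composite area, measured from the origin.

Part | A | x̄ᵢ | ȳᵢ | A·x̄ᵢ | A·ȳᵢ
bottom flange | 600.00 | 40.00 | 5.00 | 24000.00 | 3000.00
web | 2000.00 | 5.00 | 110.00 | 10000.00 | 220000.00
top flange | 640.00 | -10.00 | 218.00 | -6400.00 | 139520.00
Σ | 3240.00 |  |  | 27600.00 | 362520.00
X̄ = 27600.00 / 3240.00 = 8.52 mm
Ȳ = 362520.00 / 3240.00 = 111.89 mm

X̄ = 8.52 mm, Ȳ = 111.89 mm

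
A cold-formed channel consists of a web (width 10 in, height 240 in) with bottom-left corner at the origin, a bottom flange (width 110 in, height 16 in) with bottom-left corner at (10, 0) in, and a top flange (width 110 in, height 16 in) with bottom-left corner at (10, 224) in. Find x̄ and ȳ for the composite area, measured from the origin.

Part | A | x̄ᵢ | ȳᵢ | A·x̄ᵢ | A·ȳᵢ
web | 2400.00 | 5.00 | 120.00 | 12000.00 | 288000.00
bottom flange | 1760.00 | 65.00 | 8.00 | 114400.00 | 14080.00
top flange | 1760.00 | 65.00 | 232.00 | 114400.00 | 408320.00
Σ | 5920.00 |  |  | 240800.00 | 710400.00
x̄ = 240800.00 / 5920.00 = 40.68 in
ȳ = 710400.00 / 5920.00 = 120.00 in

x̄ = 40.68 in, ȳ = 120.00 in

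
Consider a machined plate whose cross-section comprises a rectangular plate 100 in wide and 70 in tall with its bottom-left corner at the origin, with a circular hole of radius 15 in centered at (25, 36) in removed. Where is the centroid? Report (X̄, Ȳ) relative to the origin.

Part | A | x̄ᵢ | ȳᵢ | A·x̄ᵢ | A·ȳᵢ
plate | 7000.00 | 50.00 | 35.00 | 350000.00 | 245000.00
hole | -706.86 | 25.00 | 36.00 | -17671.46 | -25446.90
Σ | 6293.14 |  |  | 332328.54 | 219553.10
X̄ = 332328.54 / 6293.14 = 52.81 in
Ȳ = 219553.10 / 6293.14 = 34.89 in

X̄ = 52.81 in, Ȳ = 34.89 in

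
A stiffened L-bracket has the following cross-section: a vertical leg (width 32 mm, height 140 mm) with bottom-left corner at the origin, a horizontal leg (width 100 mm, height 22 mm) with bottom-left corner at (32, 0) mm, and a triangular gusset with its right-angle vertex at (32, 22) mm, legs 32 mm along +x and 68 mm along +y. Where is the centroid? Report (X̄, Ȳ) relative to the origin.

Part | A | x̄ᵢ | ȳᵢ | A·x̄ᵢ | A·ȳᵢ
vertical leg | 4480.00 | 16.00 | 70.00 | 71680.00 | 313600.00
horizontal leg | 2200.00 | 82.00 | 11.00 | 180400.00 | 24200.00
gusset | 1088.00 | 42.67 | 44.67 | 46421.33 | 48597.33
Σ | 7768.00 |  |  | 298501.33 | 386397.33
X̄ = 298501.33 / 7768.00 = 38.43 mm
Ȳ = 386397.33 / 7768.00 = 49.74 mm

X̄ = 38.43 mm, Ȳ = 49.74 mm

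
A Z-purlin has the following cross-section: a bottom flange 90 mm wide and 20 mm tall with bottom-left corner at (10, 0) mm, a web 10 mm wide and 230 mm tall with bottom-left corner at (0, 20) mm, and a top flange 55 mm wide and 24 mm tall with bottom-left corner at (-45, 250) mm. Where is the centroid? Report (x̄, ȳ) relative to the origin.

bottom flange: A = 90 × 20 = 1800.00, centroid at (55.00, 10.00).
web: A = 10 × 230 = 2300.00, centroid at (5.00, 135.00).
top flange: A = 55 × 24 = 1320.00, centroid at (-17.50, 262.00).
ΣA = 5420.00 mm², ΣAx̄ = 87400.00 mm³, ΣAȳ = 674340.00 mm³.
x̄ = 87400.00/5420.00 = 16.13 mm; ȳ = 674340.00/5420.00 = 124.42 mm.

x̄ = 16.13 mm, ȳ = 124.42 mm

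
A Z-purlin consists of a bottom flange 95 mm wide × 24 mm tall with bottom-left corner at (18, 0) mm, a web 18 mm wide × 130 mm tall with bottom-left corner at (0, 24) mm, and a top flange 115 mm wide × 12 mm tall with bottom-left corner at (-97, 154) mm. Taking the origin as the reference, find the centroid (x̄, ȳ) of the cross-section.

bottom flange: A = 95 × 24 = 2280.00, centroid at (65.50, 12.00).
web: A = 18 × 130 = 2340.00, centroid at (9.00, 89.00).
top flange: A = 115 × 12 = 1380.00, centroid at (-39.50, 160.00).
ΣA = 6000.00 mm²
ΣAx̄ = (2280.00)(65.50) + (2340.00)(9.00) + (1380.00)(-39.50) = 115890.00 mm³
ΣAȳ = (2280.00)(12.00) + (2340.00)(89.00) + (1380.00)(160.00) = 456420.00 mm³
x̄ = 115890.00 / 6000.00 = 19.32 mm
ȳ = 456420.00 / 6000.00 = 76.07 mm

x̄ = 19.32 mm, ȳ = 76.07 mm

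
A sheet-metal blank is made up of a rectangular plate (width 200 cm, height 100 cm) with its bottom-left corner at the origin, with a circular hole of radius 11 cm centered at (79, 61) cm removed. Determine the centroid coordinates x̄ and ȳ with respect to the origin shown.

plate: A = 200 × 100 = 20000.00, centroid at (100.00, 50.00).
hole: A = −π·11² = -380.13, centroid at (79.00, 61.00).
ΣA = 19619.87 cm², ΣAx̄ = 1969969.52 cm³, ΣAȳ = 976811.90 cm³.
x̄ = 1969969.52/19619.87 = 100.41 cm; ȳ = 976811.90/19619.87 = 49.79 cm.

x̄ = 100.41 cm, ȳ = 49.79 cm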